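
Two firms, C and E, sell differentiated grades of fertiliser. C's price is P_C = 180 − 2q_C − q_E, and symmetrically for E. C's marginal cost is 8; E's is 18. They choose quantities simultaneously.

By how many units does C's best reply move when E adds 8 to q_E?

Firm C's profit: π = q_C(180 − 2q_C − q_E) − 8q_C.
∂π/∂q_C = 172 − 4q_C − q_E = 0 ⇒ q_C = 43 − 0.25q_E.
The reaction-function slope is −0.25, so an 8-unit rise in q_E moves q_C by −0.25 × 8 = −2. C's best response falls — the actions are strategic substitutes.

-2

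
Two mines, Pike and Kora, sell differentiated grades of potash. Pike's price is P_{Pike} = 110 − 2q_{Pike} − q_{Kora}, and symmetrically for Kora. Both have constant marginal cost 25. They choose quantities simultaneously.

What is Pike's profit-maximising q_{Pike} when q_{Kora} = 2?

20.75

Mine Pike's profit: π = q_{Pike}(110 − 2q_{Pike} − q_{Kora}) − 25q_{Pike}.
∂π/∂q_{Pike} = 85 − 4q_{Pike} − q_{Kora} = 0 ⇒ q_{Pike} = 21.25 − 0.25q_{Kora}.
At q_{Kora} = 2: q_{Pike} = 21.25 − 0.25·2 = 20.75.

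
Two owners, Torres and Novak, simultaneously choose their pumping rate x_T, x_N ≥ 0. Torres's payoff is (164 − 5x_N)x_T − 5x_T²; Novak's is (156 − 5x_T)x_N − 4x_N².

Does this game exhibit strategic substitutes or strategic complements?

strategic substitutes

Expanding Torres's payoff: 164x_T − 5x_Nx_T − 5x_T².
∂π/∂x_T = 164 − 5x_N − 10x_T = 0, so x_T = 16.4 − 0.5x_N.
The best-response slope dx_T/dx_N = −0.5 < 0: the reaction function is downward-sloping, so the choices are strategic substitutes.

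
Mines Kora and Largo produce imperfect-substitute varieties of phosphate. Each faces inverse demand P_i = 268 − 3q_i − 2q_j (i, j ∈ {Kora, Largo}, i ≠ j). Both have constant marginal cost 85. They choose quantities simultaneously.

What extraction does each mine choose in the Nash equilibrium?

Mine Kora's profit: π = q_{Kora}(268 − 3q_{Kora} − 2q_{Largo}) − 85q_{Kora}.
∂π/∂q_{Kora} = 183 − 6q_{Kora} − 2q_{Largo} = 0 ⇒ q_{Kora} = 30.5 − (1/3)q_{Largo}.
Setting q_{Kora} = q_{Largo} in the reaction function: q_{Kora} = 30.5 − (1/3)q_{Kora}, so q_{Kora} = 30.5 / (4/3) = 22.875.

22.875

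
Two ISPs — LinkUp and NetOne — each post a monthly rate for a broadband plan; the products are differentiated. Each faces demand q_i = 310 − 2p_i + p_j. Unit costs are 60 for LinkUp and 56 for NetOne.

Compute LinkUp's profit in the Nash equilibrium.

13711.68

LinkUp's profit: π = (p_{LinkUp} − 60)(310 − 2p_{LinkUp} + p_{NetOne}).
∂π/∂p_{LinkUp} = 430 − 4p_{LinkUp} + p_{NetOne} = 0 ⇒ p_{LinkUp} = 107.5 + 0.25p_{NetOne}.
Similarly p_{NetOne} = 105.5 + 0.25p_{LinkUp}.
Substituting the second reaction function into the first: p_{LinkUp} = 107.5 + 0.25(105.5 + 0.25p_{LinkUp}), which gives 0.9375p_{LinkUp} = 133.875 ⇒ p_{LinkUp} = 142.8.
Then p_{NetOne} = 105.5 + 0.25·142.8 = 141.2.
q_{LinkUp} = 310 − 2·142.8 + 141.2 = 165.6.
Profit = (142.8 − 60)·165.6 = 13711.68.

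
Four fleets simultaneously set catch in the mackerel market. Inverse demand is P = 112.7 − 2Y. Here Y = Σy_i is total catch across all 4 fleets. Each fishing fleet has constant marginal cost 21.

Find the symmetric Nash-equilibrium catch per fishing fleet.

A representative fishing fleet's profit is π_i = y_i(112.7 − 2Y) − 21y_i, with Y = y_i + Σ_{j≠i} y_j.
First-order condition: 91.7 − 4y_i − 2Σ_{j≠i} y_j = 0.
With identical fishing fleets, set every y_j = y: then 91.7 − 4y − 6y = 0, i.e. y = 91.7/10 = 9.17.

9.17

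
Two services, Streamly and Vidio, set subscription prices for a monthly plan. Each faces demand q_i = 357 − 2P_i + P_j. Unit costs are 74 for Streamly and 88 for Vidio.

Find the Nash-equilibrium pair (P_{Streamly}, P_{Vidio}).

Streamly's profit: π = (P_{Streamly} − 74)(357 − 2P_{Streamly} + P_{Vidio}).
∂π/∂P_{Streamly} = 505 − 4P_{Streamly} + P_{Vidio} = 0 ⇒ P_{Streamly} = 126.25 + 0.25P_{Vidio}.
Similarly P_{Vidio} = 133.25 + 0.25P_{Streamly}.
Plugging P_{Vidio} into Streamly's best response: P_{Streamly} = 126.25 + 0.25(133.25 + 0.25P_{Streamly}) ⇒ 0.9375P_{Streamly} = 159.5625, so P_{Streamly} = 170.2.
Then P_{Vidio} = 133.25 + 0.25·170.2 = 175.8.

170.2, 175.8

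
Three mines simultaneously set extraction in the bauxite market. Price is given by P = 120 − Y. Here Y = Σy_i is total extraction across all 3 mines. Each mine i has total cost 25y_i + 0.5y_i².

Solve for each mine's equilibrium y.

19

A representative mine's profit is π_i = y_i(120 − Y) − 25y_i − 0.5y_i², with Y = y_i + Σ_{j≠i} y_j.
First-order condition: 95 − 3y_i − Σ_{j≠i} y_j = 0.
Imposing symmetry (y_j = y for all j) turns Σ_{j≠i} y_j into 2y, so 95 = 5y and y = 19.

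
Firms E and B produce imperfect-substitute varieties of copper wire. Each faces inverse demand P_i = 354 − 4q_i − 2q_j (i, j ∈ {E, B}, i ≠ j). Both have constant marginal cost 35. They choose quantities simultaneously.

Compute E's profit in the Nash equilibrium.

4070.44

Firm E's profit: π = q_E(354 − 4q_E − 2q_B) − 35q_E.
∂π/∂q_E = 319 − 8q_E − 2q_B = 0 ⇒ q_E = 39.875 − 0.25q_B.
Setting q_E = q_B in the reaction function: q_E = 39.875 − 0.25q_E, so q_E = 39.875 / 1.25 = 31.9.
P_E = 354 − 4·31.9 − 2·31.9 = 162.6.
Profit = (162.6 − 35)·31.9 = 4070.44.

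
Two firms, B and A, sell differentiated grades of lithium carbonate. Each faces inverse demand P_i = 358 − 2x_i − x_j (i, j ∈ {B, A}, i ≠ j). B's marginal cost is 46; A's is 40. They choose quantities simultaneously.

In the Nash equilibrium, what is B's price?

170

Firm B's profit: π = x_B(358 − 2x_B − x_A) − 46x_B.
∂π/∂x_B = 312 − 4x_B − x_A = 0 ⇒ x_B = 78 − 0.25x_A.
Similarly x_A = 79.5 − 0.25x_B.
Solving the two reaction functions simultaneously: (1 − (−0.25)(−0.25))x_B = 78 − 0.25·79.5, so 0.9375x_B = 58.125 and x_B = 62.
Then x_A = 79.5 − 0.25·62 = 64.
P_B = 358 − 2·62 − 64 = 170.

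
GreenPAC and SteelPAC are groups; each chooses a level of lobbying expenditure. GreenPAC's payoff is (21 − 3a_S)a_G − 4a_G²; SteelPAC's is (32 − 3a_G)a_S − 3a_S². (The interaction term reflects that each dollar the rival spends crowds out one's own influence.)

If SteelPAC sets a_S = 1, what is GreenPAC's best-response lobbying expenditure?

Expanding GreenPAC's payoff: 21a_G − 3a_Sa_G − 4a_G².
∂π/∂a_G = 21 − 3a_S − 8a_G = 0, so a_G = 2.625 − 0.375a_S.
At a_S = 1: a_G = 2.625 − 0.375·1 = 2.25.

2.25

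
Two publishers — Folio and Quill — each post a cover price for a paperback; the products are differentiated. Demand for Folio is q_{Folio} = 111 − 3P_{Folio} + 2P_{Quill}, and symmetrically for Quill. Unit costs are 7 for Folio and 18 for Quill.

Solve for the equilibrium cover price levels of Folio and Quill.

35.0625, 39.1875

Folio's profit: π = (P_{Folio} − 7)(111 − 3P_{Folio} + 2P_{Quill}).
∂π/∂P_{Folio} = 132 − 6P_{Folio} + 2P_{Quill} = 0 ⇒ P_{Folio} = 22 + (1/3)P_{Quill}.
Similarly P_{Quill} = 27.5 + (1/3)P_{Folio}.
Substituting the second reaction function into the first: P_{Folio} = 22 + (1/3)(27.5 + (1/3)P_{Folio}), which gives (8/9)P_{Folio} = 187/6 ⇒ P_{Folio} = 35.0625.
Then P_{Quill} = 27.5 + (1/3)·35.0625 = 39.1875.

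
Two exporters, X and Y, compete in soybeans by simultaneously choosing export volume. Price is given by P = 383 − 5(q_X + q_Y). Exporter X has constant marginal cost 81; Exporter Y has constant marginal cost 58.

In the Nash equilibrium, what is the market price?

Exporter X's profit: π = q_X(383 − 5(q_X + q_Y)) − 81q_X.
∂π/∂q_X = 302 − 10q_X − 5q_Y = 0, so q_X = 30.2 − 0.5q_Y.
By the same steps for Y: q_Y = 32.5 − 0.5q_X.
Solving the two reaction functions simultaneously: (1 − (−0.5)(−0.5))q_X = 30.2 − 0.5·32.5, so 0.75q_X = 13.95 and q_X = 18.6.
Then q_Y = 32.5 − 0.5·18.6 = 23.2.
Equilibrium price: P = 383 − 5·41.8 = 174.

174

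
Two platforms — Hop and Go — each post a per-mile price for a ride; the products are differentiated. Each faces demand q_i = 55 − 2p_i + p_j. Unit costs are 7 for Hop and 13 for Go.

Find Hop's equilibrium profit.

Hop's profit: π = (p_{Hop} − 7)(55 − 2p_{Hop} + p_{Go}).
∂π/∂p_{Hop} = 69 − 4p_{Hop} + p_{Go} = 0 ⇒ p_{Hop} = 17.25 + 0.25p_{Go}.
Similarly p_{Go} = 20.25 + 0.25p_{Hop}.
Plugging p_{Go} into Hop's best response: p_{Hop} = 17.25 + 0.25(20.25 + 0.25p_{Hop}) ⇒ 0.9375p_{Hop} = 22.3125, so p_{Hop} = 23.8.
Then p_{Go} = 20.25 + 0.25·23.8 = 26.2.
q_{Hop} = 55 − 2·23.8 + 26.2 = 33.6.
Profit = (23.8 − 7)·33.6 = 564.48.

564.48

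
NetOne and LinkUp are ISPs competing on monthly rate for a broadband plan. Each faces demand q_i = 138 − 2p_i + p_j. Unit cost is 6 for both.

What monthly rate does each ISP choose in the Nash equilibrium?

50

NetOne's profit: π = (p_{NetOne} − 6)(138 − 2p_{NetOne} + p_{LinkUp}).
∂π/∂p_{NetOne} = 150 − 4p_{NetOne} + p_{LinkUp} = 0 ⇒ p_{NetOne} = 37.5 + 0.25p_{LinkUp}.
Setting p_{NetOne} = p_{LinkUp} in the reaction function: p_{NetOne} = 37.5 + 0.25p_{NetOne}, so p_{NetOne} = 37.5 / 0.75 = 50.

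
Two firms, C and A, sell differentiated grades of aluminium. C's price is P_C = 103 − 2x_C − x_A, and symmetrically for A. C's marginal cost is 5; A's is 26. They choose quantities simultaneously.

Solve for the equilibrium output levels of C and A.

21, 14

Firm C's profit: π = x_C(103 − 2x_C − x_A) − 5x_C.
∂π/∂x_C = 98 − 4x_C − x_A = 0 ⇒ x_C = 24.5 − 0.25x_A.
Similarly x_A = 19.25 − 0.25x_C.
Substituting the second reaction function into the first: x_C = 24.5 − 0.25(19.25 − 0.25x_C), which gives 0.9375x_C = 19.6875 ⇒ x_C = 21.
Then x_A = 19.25 − 0.25·21 = 14.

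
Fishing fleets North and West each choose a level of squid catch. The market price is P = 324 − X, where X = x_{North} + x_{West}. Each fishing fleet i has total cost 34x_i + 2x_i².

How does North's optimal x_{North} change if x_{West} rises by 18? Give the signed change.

Fishing fleet North's profit: π = x_{North}(324 − (x_{North} + x_{West})) − 34x_{North} − 2x_{North}².
∂π/∂x_{North} = 290 − 6x_{North} − x_{West} = 0, so x_{North} = 145/3 − (1/6)x_{West}.
The reaction-function slope is −1/6, so an 18-unit rise in x_{West} moves x_{North} by −1/6 × 18 = −3. North's best response falls — the actions are strategic substitutes.

-3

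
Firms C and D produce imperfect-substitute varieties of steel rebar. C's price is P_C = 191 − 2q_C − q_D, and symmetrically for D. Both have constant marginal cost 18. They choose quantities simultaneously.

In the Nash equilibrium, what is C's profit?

2394.32

Firm C's profit: π = q_C(191 − 2q_C − q_D) − 18q_C.
∂π/∂q_C = 173 − 4q_C − q_D = 0 ⇒ q_C = 43.25 − 0.25q_D.
By symmetry q_D = q_C; substituting into the reaction function, 1.25q_C = 43.25 and q_C = 34.6.
P_C = 191 − 2·34.6 − 34.6 = 87.2.
Profit = (87.2 − 18)·34.6 = 2394.32.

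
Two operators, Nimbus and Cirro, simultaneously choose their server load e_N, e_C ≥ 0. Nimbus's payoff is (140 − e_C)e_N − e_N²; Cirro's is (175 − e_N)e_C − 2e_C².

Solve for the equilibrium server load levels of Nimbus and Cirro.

Expanding Nimbus's payoff: 140e_N − e_Ce_N − e_N².
∂π/∂e_N = 140 − e_C − 2e_N = 0, so e_N = 70 − 0.5e_C.
Likewise for Cirro: e_C = 43.75 − 0.25e_N.
Solving the two reaction functions simultaneously: (1 − (−0.5)(−0.25))e_N = 70 − 0.5·43.75, so 0.875e_N = 48.125 and e_N = 55.
Then e_C = 43.75 − 0.25·55 = 30.

55, 30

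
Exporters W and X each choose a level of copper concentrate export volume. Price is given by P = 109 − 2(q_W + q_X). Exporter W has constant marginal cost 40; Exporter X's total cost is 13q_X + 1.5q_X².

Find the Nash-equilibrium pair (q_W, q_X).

Exporter W's profit: π = q_W(109 − 2(q_W + q_X)) − 40q_W.
∂π/∂q_W = 69 − 4q_W − 2q_X = 0, so q_W = 17.25 − 0.5q_X.
For X: ∂π/∂q_X = 96 − 7q_X − 2q_W = 0 ⇒ q_X = 96/7 − (2/7)q_W.
Substituting the second reaction function into the first: q_W = 17.25 − 0.5(96/7 − (2/7)q_W), which gives (6/7)q_W = 291/28 ⇒ q_W = 12.125.
Then q_X = 96/7 − (2/7)·12.125 = 10.25.

12.125, 10.25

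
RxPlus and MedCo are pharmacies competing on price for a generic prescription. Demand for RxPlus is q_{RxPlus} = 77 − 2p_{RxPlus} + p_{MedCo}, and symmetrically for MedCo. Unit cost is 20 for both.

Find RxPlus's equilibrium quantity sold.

38

RxPlus's profit: π = (p_{RxPlus} − 20)(77 − 2p_{RxPlus} + p_{MedCo}).
∂π/∂p_{RxPlus} = 117 − 4p_{RxPlus} + p_{MedCo} = 0 ⇒ p_{RxPlus} = 29.25 + 0.25p_{MedCo}.
The game is symmetric, so in equilibrium p_{MedCo} = p_{RxPlus}: the reaction function gives 0.75p_{RxPlus} = 29.25, hence p_{RxPlus} = 39.
q_{RxPlus} = 77 − 2·39 + 39 = 38.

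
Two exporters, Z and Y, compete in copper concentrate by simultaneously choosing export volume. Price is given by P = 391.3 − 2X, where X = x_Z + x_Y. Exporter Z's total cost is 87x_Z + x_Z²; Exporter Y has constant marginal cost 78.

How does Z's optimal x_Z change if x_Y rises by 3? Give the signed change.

-1

Exporter Z's profit: π = x_Z(391.3 − 2(x_Z + x_Y)) − 87x_Z − x_Z².
∂π/∂x_Z = 304.3 − 6x_Z − 2x_Y = 0, so x_Z = 3043/60 − (1/3)x_Y.
The reaction-function slope is −1/3, so a 3-unit rise in x_Y moves x_Z by −1/3 × 3 = −1. Z's best response falls — the actions are strategic substitutes.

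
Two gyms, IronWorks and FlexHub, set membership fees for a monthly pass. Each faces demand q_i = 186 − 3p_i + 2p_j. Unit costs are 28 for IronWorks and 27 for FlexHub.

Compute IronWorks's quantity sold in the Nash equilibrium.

117.9375

IronWorks's profit: π = (p_{IronWorks} − 28)(186 − 3p_{IronWorks} + 2p_{FlexHub}).
∂π/∂p_{IronWorks} = 270 − 6p_{IronWorks} + 2p_{FlexHub} = 0 ⇒ p_{IronWorks} = 45 + (1/3)p_{FlexHub}.
Similarly p_{FlexHub} = 44.5 + (1/3)p_{IronWorks}.
Solving the two reaction functions simultaneously: (1 − (1/3)(1/3))p_{IronWorks} = 45 + (1/3)·44.5, so (8/9)p_{IronWorks} = 359/6 and p_{IronWorks} = 67.3125.
Then p_{FlexHub} = 44.5 + (1/3)·67.3125 = 66.9375.
q_{IronWorks} = 186 − 3·67.3125 + 2·66.9375 = 117.9375.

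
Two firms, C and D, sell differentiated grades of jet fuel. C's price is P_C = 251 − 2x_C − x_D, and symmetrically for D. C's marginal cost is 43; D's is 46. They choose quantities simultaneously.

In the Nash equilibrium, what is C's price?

126.6

Firm C's profit: π = x_C(251 − 2x_C − x_D) − 43x_C.
∂π/∂x_C = 208 − 4x_C − x_D = 0 ⇒ x_C = 52 − 0.25x_D.
Similarly x_D = 51.25 − 0.25x_C.
Solving the two reaction functions simultaneously: (1 − (−0.25)(−0.25))x_C = 52 − 0.25·51.25, so 0.9375x_C = 39.1875 and x_C = 41.8.
Then x_D = 51.25 − 0.25·41.8 = 40.8.
P_C = 251 − 2·41.8 − 40.8 = 126.6.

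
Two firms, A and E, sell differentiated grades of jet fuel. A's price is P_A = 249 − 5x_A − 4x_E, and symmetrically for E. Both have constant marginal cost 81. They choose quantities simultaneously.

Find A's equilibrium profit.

720

Firm A's profit: π = x_A(249 − 5x_A − 4x_E) − 81x_A.
∂π/∂x_A = 168 − 10x_A − 4x_E = 0 ⇒ x_A = 16.8 − 0.4x_E.
By symmetry x_E = x_A; substituting into the reaction function, 1.4x_A = 16.8 and x_A = 12.
P_A = 249 − 5·12 − 4·12 = 141.
Profit = (141 − 81)·12 = 720.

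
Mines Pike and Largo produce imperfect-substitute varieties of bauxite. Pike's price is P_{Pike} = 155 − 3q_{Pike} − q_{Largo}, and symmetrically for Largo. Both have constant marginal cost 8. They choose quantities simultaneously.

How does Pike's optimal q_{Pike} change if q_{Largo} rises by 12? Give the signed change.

Mine Pike's profit: π = q_{Pike}(155 − 3q_{Pike} − q_{Largo}) − 8q_{Pike}.
∂π/∂q_{Pike} = 147 − 6q_{Pike} − q_{Largo} = 0 ⇒ q_{Pike} = 24.5 − (1/6)q_{Largo}.
The reaction-function slope is −1/6, so a 12-unit rise in q_{Largo} moves q_{Pike} by −1/6 × 12 = −2. Pike's best response falls — the actions are strategic substitutes.

-2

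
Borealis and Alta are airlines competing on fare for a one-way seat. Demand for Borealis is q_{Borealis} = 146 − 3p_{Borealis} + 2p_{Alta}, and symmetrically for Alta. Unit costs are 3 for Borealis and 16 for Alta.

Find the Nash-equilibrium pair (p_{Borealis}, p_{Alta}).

Borealis's profit: π = (p_{Borealis} − 3)(146 − 3p_{Borealis} + 2p_{Alta}).
∂π/∂p_{Borealis} = 155 − 6p_{Borealis} + 2p_{Alta} = 0 ⇒ p_{Borealis} = 155/6 + (1/3)p_{Alta}.
Similarly p_{Alta} = 97/3 + (1/3)p_{Borealis}.
Substituting the second reaction function into the first: p_{Borealis} = 155/6 + (1/3)(97/3 + (1/3)p_{Borealis}), which gives (8/9)p_{Borealis} = 659/18 ⇒ p_{Borealis} = 41.1875.
Then p_{Alta} = 97/3 + (1/3)·41.1875 = 46.0625.

41.1875, 46.0625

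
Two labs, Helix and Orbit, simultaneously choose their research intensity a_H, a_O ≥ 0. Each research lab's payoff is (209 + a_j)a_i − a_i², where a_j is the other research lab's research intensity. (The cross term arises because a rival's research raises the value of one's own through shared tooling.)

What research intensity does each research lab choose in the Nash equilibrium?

209

Helix's payoff is (209 + a_O)a_H − a_H².
∂π/∂a_H = 209 + a_O − 2a_H = 0, so a_H = 104.5 + 0.5a_O.
By symmetry a_O = a_H; substituting into the reaction function, 0.5a_H = 104.5 and a_H = 209.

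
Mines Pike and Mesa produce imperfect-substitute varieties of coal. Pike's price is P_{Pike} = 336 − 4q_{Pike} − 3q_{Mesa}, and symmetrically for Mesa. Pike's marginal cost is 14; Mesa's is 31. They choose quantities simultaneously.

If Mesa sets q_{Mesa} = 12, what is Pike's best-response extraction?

Mine Pike's profit: π = q_{Pike}(336 − 4q_{Pike} − 3q_{Mesa}) − 14q_{Pike}.
∂π/∂q_{Pike} = 322 − 8q_{Pike} − 3q_{Mesa} = 0 ⇒ q_{Pike} = 40.25 − 0.375q_{Mesa}.
At q_{Mesa} = 12: q_{Pike} = 40.25 − 0.375·12 = 35.75.

35.75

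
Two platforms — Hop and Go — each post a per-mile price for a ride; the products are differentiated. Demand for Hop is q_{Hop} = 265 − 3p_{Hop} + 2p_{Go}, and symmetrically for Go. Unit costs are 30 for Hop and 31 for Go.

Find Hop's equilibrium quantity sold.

176.8125

Hop's profit: π = (p_{Hop} − 30)(265 − 3p_{Hop} + 2p_{Go}).
∂π/∂p_{Hop} = 355 − 6p_{Hop} + 2p_{Go} = 0 ⇒ p_{Hop} = 355/6 + (1/3)p_{Go}.
Similarly p_{Go} = 179/3 + (1/3)p_{Hop}.
Solving the two reaction functions simultaneously: (1 − (1/3)(1/3))p_{Hop} = 355/6 + (1/3)·(179/3), so (8/9)p_{Hop} = 1423/18 and p_{Hop} = 88.9375.
Then p_{Go} = 179/3 + (1/3)·88.9375 = 89.3125.
q_{Hop} = 265 − 3·88.9375 + 2·89.3125 = 176.8125.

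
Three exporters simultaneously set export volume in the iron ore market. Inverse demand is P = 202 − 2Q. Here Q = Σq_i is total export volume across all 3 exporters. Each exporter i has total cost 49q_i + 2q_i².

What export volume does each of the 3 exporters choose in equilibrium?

A representative exporter's profit is π_i = q_i(202 − 2Q) − 49q_i − 2q_i², with Q = q_i + Σ_{j≠i} q_j.
First-order condition: 153 − 8q_i − 2Σ_{j≠i} q_j = 0.
With identical exporters, set every q_j = q: then 153 − 8q − 4q = 0, i.e. q = 153/12 = 12.75.

12.75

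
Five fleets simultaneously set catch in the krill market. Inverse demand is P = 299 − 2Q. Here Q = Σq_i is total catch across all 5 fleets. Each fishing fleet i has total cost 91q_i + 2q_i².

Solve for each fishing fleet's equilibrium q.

A representative fishing fleet's profit is π_i = q_i(299 − 2Q) − 91q_i − 2q_i², with Q = q_i + Σ_{j≠i} q_j.
First-order condition: 208 − 8q_i − 2Σ_{j≠i} q_j = 0.
With identical fishing fleets, set every q_j = q: then 208 − 8q − 8q = 0, i.e. q = 208/16 = 13.

13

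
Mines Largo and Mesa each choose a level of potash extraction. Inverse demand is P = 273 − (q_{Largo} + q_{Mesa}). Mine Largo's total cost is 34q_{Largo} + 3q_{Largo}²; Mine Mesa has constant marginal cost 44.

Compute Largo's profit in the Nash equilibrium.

Mine Largo's profit: π = q_{Largo}(273 − (q_{Largo} + q_{Mesa})) − 34q_{Largo} − 3q_{Largo}².
∂π/∂q_{Largo} = 239 − 8q_{Largo} − q_{Mesa} = 0, so q_{Largo} = 29.875 − 0.125q_{Mesa}.
For Mesa: ∂π/∂q_{Mesa} = 229 − 2q_{Mesa} − q_{Largo} = 0 ⇒ q_{Mesa} = 114.5 − 0.5q_{Largo}.
Substituting the second reaction function into the first: q_{Largo} = 29.875 − 0.125(114.5 − 0.5q_{Largo}), which gives 0.9375q_{Largo} = 15.5625 ⇒ q_{Largo} = 16.6.
Then q_{Mesa} = 114.5 − 0.5·16.6 = 106.2.
Price P = 273 − 122.8 = 150.2.
Largo's profit: (150.2 − 34)·16.6 − 3(16.6)² = 1102.24.

1102.24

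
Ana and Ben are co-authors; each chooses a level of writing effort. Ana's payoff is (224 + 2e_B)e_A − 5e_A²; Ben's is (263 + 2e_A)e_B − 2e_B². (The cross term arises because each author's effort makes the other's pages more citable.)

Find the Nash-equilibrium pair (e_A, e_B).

39.5, 85.5

Expanding Ana's payoff: 224e_A + 2e_Be_A − 5e_A².
∂π/∂e_A = 224 + 2e_B − 10e_A = 0, so e_A = 22.4 + 0.2e_B.
Likewise for Ben: e_B = 65.75 + 0.5e_A.
Plugging e_B into Ana's best response: e_A = 22.4 + 0.2(65.75 + 0.5e_A) ⇒ 0.9e_A = 35.55, so e_A = 39.5.
Then e_B = 65.75 + 0.5·39.5 = 85.5.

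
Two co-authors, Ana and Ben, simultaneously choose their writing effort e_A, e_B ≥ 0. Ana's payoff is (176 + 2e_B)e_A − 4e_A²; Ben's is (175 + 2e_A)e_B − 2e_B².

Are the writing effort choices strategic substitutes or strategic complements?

strategic complements

Expanding Ana's payoff: 176e_A + 2e_Be_A − 4e_A².
∂π/∂e_A = 176 + 2e_B − 8e_A = 0, so e_A = 22 + 0.25e_B.
The best-response slope de_A/de_B = 0.25 > 0: the reaction function is upward-sloping, so the choices are strategic complements.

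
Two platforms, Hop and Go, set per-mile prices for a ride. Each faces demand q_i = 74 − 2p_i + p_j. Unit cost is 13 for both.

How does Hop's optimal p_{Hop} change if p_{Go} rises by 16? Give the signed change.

Hop's profit: π = (p_{Hop} − 13)(74 − 2p_{Hop} + p_{Go}).
∂π/∂p_{Hop} = 100 − 4p_{Hop} + p_{Go} = 0 ⇒ p_{Hop} = 25 + 0.25p_{Go}.
The reaction-function slope is 0.25, so a 16-unit rise in p_{Go} moves p_{Hop} by 0.25 × 16 = 4. Hop's best response rises — the actions are strategic complements.

4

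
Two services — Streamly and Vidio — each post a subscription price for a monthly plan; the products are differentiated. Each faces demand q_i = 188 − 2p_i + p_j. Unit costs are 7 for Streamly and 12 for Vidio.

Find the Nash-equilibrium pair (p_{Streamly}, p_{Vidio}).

Streamly's profit: π = (p_{Streamly} − 7)(188 − 2p_{Streamly} + p_{Vidio}).
∂π/∂p_{Streamly} = 202 − 4p_{Streamly} + p_{Vidio} = 0 ⇒ p_{Streamly} = 50.5 + 0.25p_{Vidio}.
Similarly p_{Vidio} = 53 + 0.25p_{Streamly}.
Plugging p_{Vidio} into Streamly's best response: p_{Streamly} = 50.5 + 0.25(53 + 0.25p_{Streamly}) ⇒ 0.9375p_{Streamly} = 63.75, so p_{Streamly} = 68.
Then p_{Vidio} = 53 + 0.25·68 = 70.

68, 70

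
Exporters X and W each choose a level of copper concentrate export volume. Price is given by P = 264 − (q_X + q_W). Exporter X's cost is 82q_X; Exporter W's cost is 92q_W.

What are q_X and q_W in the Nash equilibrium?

64, 54

Exporter X's profit: π = q_X(264 − (q_X + q_W)) − 82q_X.
∂π/∂q_X = 182 − 2q_X − q_W = 0, so q_X = 91 − 0.5q_W.
By the same steps for W: q_W = 86 − 0.5q_X.
Solving the two reaction functions simultaneously: (1 − (−0.5)(−0.5))q_X = 91 − 0.5·86, so 0.75q_X = 48 and q_X = 64.
Then q_W = 86 − 0.5·64 = 54.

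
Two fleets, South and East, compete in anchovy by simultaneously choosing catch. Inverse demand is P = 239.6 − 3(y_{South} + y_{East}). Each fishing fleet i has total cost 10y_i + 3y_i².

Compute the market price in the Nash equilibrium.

147.76

Fishing fleet South's profit: π = y_{South}(239.6 − 3(y_{South} + y_{East})) − 10y_{South} − 3y_{South}².
∂π/∂y_{South} = 229.6 − 12y_{South} − 3y_{East} = 0, so y_{South} = 287/15 − 0.25y_{East}.
By symmetry y_{East} = y_{South}; substituting into the reaction function, 1.25y_{South} = 287/15 and y_{South} = 1148/75.
Equilibrium price: P = 239.6 − 3·(2296/75) = 147.76.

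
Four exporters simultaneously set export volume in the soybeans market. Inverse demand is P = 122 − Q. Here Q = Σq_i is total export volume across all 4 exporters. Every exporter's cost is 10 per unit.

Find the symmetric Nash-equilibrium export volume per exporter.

22.4

A representative exporter's profit is π_i = q_i(122 − Q) − 10q_i, with Q = q_i + Σ_{j≠i} q_j.
First-order condition: 112 − 2q_i − Σ_{j≠i} q_j = 0.
Imposing symmetry (q_j = q for all j) turns Σ_{j≠i} q_j into 3q, so 112 = 5q and q = 22.4.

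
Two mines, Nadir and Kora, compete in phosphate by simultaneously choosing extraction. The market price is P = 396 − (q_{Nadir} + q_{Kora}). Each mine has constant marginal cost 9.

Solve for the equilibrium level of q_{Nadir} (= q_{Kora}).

Mine Nadir's profit: π = q_{Nadir}(396 − (q_{Nadir} + q_{Kora})) − 9q_{Nadir}.
∂π/∂q_{Nadir} = 387 − 2q_{Nadir} − q_{Kora} = 0, so q_{Nadir} = 193.5 − 0.5q_{Kora}.
Setting q_{Nadir} = q_{Kora} in the reaction function: q_{Nadir} = 193.5 − 0.5q_{Nadir}, so q_{Nadir} = 193.5 / 1.5 = 129.

129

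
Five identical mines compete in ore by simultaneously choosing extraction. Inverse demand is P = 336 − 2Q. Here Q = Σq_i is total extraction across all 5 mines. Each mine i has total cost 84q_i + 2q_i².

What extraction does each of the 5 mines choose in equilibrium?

A representative mine's profit is π_i = q_i(336 − 2Q) − 84q_i − 2q_i², with Q = q_i + Σ_{j≠i} q_j.
First-order condition: 252 − 8q_i − 2Σ_{j≠i} q_j = 0.
In a symmetric equilibrium every mine chooses the same q, so Σ_{j≠i} q_j = 4q. The condition becomes 252 − 16q = 0, giving q = 252/16 = 15.75.

15.75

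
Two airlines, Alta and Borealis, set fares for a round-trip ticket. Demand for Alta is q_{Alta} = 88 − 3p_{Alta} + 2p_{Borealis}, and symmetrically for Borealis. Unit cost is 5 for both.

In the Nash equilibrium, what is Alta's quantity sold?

62.25

Alta's profit: π = (p_{Alta} − 5)(88 − 3p_{Alta} + 2p_{Borealis}).
∂π/∂p_{Alta} = 103 − 6p_{Alta} + 2p_{Borealis} = 0 ⇒ p_{Alta} = 103/6 + (1/3)p_{Borealis}.
Setting p_{Alta} = p_{Borealis} in the reaction function: p_{Alta} = 103/6 + (1/3)p_{Alta}, so p_{Alta} = (103/6) / (2/3) = 25.75.
q_{Alta} = 88 − 3·25.75 + 2·25.75 = 62.25.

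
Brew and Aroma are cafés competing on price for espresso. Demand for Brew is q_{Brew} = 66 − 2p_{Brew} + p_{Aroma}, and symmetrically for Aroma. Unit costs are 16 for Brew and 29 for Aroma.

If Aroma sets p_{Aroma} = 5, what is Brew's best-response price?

Brew's profit: π = (p_{Brew} − 16)(66 − 2p_{Brew} + p_{Aroma}).
∂π/∂p_{Brew} = 98 − 4p_{Brew} + p_{Aroma} = 0 ⇒ p_{Brew} = 24.5 + 0.25p_{Aroma}.
At p_{Aroma} = 5: p_{Brew} = 24.5 + 0.25·5 = 25.75.

25.75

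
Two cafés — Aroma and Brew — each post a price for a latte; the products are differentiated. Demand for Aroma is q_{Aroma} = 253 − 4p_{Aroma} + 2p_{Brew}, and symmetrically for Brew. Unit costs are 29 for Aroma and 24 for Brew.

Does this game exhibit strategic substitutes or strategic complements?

strategic complements

Aroma's profit: π = (p_{Aroma} − 29)(253 − 4p_{Aroma} + 2p_{Brew}).
∂π/∂p_{Aroma} = 369 − 8p_{Aroma} + 2p_{Brew} = 0 ⇒ p_{Aroma} = 46.125 + 0.25p_{Brew}.
The best-response slope dp_{Aroma}/dp_{Brew} = 0.25 > 0: the reaction function is upward-sloping, so the choices are strategic complements.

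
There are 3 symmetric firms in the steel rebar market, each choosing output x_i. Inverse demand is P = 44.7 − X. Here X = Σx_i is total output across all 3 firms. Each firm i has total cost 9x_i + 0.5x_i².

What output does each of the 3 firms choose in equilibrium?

7.14

A representative firm's profit is π_i = x_i(44.7 − X) − 9x_i − 0.5x_i², with X = x_i + Σ_{j≠i} x_j.
First-order condition: 35.7 − 3x_i − Σ_{j≠i} x_j = 0.
In a symmetric equilibrium every firm chooses the same x, so Σ_{j≠i} x_j = 2x. The condition becomes 35.7 − 5x = 0, giving x = 35.7/5 = 7.14.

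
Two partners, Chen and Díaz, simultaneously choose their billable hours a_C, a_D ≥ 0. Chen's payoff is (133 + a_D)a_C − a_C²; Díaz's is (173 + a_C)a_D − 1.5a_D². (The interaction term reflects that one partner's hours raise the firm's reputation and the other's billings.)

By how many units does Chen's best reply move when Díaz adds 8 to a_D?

Expanding Chen's payoff: 133a_C + a_Da_C − a_C².
∂π/∂a_C = 133 + a_D − 2a_C = 0, so a_C = 66.5 + 0.5a_D.
The reaction-function slope is 0.5, so an 8-unit rise in a_D moves a_C by 0.5 × 8 = 4. Chen's best response rises — the actions are strategic complements.

4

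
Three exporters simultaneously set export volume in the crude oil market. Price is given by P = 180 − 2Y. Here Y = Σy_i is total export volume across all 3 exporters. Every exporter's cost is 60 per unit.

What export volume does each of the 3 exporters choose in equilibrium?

A representative exporter's profit is π_i = y_i(180 − 2Y) − 60y_i, with Y = y_i + Σ_{j≠i} y_j.
First-order condition: 120 − 4y_i − 2Σ_{j≠i} y_j = 0.
In a symmetric equilibrium every exporter chooses the same y, so Σ_{j≠i} y_j = 2y. The condition becomes 120 − 8y = 0, giving y = 120/8 = 15.

15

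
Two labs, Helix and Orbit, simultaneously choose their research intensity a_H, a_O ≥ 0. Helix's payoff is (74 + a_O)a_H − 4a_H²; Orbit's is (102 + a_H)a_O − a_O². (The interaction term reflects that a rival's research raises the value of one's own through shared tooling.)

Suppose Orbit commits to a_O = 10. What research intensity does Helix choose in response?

Expanding Helix's payoff: 74a_H + a_Oa_H − 4a_H².
∂π/∂a_H = 74 + a_O − 8a_H = 0, so a_H = 9.25 + 0.125a_O.
At a_O = 10: a_H = 9.25 + 0.125·10 = 10.5.

10.5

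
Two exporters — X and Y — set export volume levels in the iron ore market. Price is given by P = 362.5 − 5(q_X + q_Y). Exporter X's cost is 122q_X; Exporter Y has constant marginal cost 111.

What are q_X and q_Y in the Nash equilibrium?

Exporter X's profit: π = q_X(362.5 − 5(q_X + q_Y)) − 122q_X.
∂π/∂q_X = 240.5 − 10q_X − 5q_Y = 0, so q_X = 24.05 − 0.5q_Y.
By the same steps for Y: q_Y = 25.15 − 0.5q_X.
Substituting the second reaction function into the first: q_X = 24.05 − 0.5(25.15 − 0.5q_X), which gives 0.75q_X = 11.475 ⇒ q_X = 15.3.
Then q_Y = 25.15 − 0.5·15.3 = 17.5.

15.3, 17.5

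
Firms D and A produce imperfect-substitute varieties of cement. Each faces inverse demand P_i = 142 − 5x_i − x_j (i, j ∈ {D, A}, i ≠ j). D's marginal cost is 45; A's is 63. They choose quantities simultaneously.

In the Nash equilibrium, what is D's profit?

405

Firm D's profit: π = x_D(142 − 5x_D − x_A) − 45x_D.
∂π/∂x_D = 97 − 10x_D − x_A = 0 ⇒ x_D = 9.7 − 0.1x_A.
Similarly x_A = 7.9 − 0.1x_D.
Substituting the second reaction function into the first: x_D = 9.7 − 0.1(7.9 − 0.1x_D), which gives 0.99x_D = 8.91 ⇒ x_D = 9.
Then x_A = 7.9 − 0.1·9 = 7.
P_D = 142 − 5·9 − 7 = 90.
Profit = (90 − 45)·9 = 405.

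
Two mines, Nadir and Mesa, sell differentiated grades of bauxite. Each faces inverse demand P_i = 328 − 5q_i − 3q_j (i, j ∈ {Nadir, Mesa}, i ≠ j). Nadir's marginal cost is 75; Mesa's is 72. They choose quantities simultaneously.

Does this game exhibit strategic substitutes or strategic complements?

Mine Nadir's profit: π = q_{Nadir}(328 − 5q_{Nadir} − 3q_{Mesa}) − 75q_{Nadir}.
∂π/∂q_{Nadir} = 253 − 10q_{Nadir} − 3q_{Mesa} = 0 ⇒ q_{Nadir} = 25.3 − 0.3q_{Mesa}.
The best-response slope dq_{Nadir}/dq_{Mesa} = −0.3 < 0: the reaction function is downward-sloping, so the choices are strategic substitutes.

strategic substitutes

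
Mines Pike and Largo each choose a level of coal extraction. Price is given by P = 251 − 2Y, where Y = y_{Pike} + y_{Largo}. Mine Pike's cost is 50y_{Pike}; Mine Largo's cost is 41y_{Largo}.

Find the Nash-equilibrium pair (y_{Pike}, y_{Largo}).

Mine Pike's profit: π = y_{Pike}(251 − 2(y_{Pike} + y_{Largo})) − 50y_{Pike}.
∂π/∂y_{Pike} = 201 − 4y_{Pike} − 2y_{Largo} = 0, so y_{Pike} = 50.25 − 0.5y_{Largo}.
By the same steps for Largo: y_{Largo} = 52.5 − 0.5y_{Pike}.
Solving the two reaction functions simultaneously: (1 − (−0.5)(−0.5))y_{Pike} = 50.25 − 0.5·52.5, so 0.75y_{Pike} = 24 and y_{Pike} = 32.
Then y_{Largo} = 52.5 − 0.5·32 = 36.5.

32, 36.5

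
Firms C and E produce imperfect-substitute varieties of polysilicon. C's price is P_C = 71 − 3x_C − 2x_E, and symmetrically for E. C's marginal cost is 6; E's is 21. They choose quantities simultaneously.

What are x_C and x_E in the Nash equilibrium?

9.0625, 5.3125

Firm C's profit: π = x_C(71 − 3x_C − 2x_E) − 6x_C.
∂π/∂x_C = 65 − 6x_C − 2x_E = 0 ⇒ x_C = 65/6 − (1/3)x_E.
Similarly x_E = 25/3 − (1/3)x_C.
Plugging x_E into C's best response: x_C = 65/6 − (1/3)(25/3 − (1/3)x_C) ⇒ (8/9)x_C = 145/18, so x_C = 9.0625.
Then x_E = 25/3 − (1/3)·9.0625 = 5.3125.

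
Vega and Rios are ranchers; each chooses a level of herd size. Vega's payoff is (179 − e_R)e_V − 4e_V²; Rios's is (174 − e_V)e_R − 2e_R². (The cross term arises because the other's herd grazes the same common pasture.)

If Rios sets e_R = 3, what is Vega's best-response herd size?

22

Expanding Vega's payoff: 179e_V − e_Re_V − 4e_V².
∂π/∂e_V = 179 − e_R − 8e_V = 0, so e_V = 22.375 − 0.125e_R.
At e_R = 3: e_V = 22.375 − 0.125·3 = 22.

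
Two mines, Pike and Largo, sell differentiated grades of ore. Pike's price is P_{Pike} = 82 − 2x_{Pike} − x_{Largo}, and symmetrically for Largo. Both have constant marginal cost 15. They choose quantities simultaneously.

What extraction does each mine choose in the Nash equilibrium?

13.4

Mine Pike's profit: π = x_{Pike}(82 − 2x_{Pike} − x_{Largo}) − 15x_{Pike}.
∂π/∂x_{Pike} = 67 − 4x_{Pike} − x_{Largo} = 0 ⇒ x_{Pike} = 16.75 − 0.25x_{Largo}.
Setting x_{Pike} = x_{Largo} in the reaction function: x_{Pike} = 16.75 − 0.25x_{Pike}, so x_{Pike} = 16.75 / 1.25 = 13.4.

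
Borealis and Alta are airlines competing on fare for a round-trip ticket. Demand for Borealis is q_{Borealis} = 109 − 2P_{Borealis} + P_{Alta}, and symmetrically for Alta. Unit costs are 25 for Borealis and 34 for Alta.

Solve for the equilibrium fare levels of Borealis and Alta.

54.2, 57.8

Borealis's profit: π = (P_{Borealis} − 25)(109 − 2P_{Borealis} + P_{Alta}).
∂π/∂P_{Borealis} = 159 − 4P_{Borealis} + P_{Alta} = 0 ⇒ P_{Borealis} = 39.75 + 0.25P_{Alta}.
Similarly P_{Alta} = 44.25 + 0.25P_{Borealis}.
Solving the two reaction functions simultaneously: (1 − (0.25)(0.25))P_{Borealis} = 39.75 + 0.25·44.25, so 0.9375P_{Borealis} = 50.8125 and P_{Borealis} = 54.2.
Then P_{Alta} = 44.25 + 0.25·54.2 = 57.8.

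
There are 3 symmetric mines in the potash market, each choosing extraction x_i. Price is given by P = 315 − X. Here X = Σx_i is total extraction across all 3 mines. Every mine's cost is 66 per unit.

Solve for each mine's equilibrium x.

62.25

A representative mine's profit is π_i = x_i(315 − X) − 66x_i, with X = x_i + Σ_{j≠i} x_j.
First-order condition: 249 − 2x_i − Σ_{j≠i} x_j = 0.
With identical mines, set every x_j = x: then 249 − 2x − 2x = 0, i.e. x = 249/4 = 62.25.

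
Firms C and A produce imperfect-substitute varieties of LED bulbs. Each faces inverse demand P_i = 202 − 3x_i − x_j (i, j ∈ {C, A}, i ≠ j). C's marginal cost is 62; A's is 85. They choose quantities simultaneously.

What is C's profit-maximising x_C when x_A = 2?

Firm C's profit: π = x_C(202 − 3x_C − x_A) − 62x_C.
∂π/∂x_C = 140 − 6x_C − x_A = 0 ⇒ x_C = 70/3 − (1/6)x_A.
At x_A = 2: x_C = 70/3 − (1/6)·2 = 23.

23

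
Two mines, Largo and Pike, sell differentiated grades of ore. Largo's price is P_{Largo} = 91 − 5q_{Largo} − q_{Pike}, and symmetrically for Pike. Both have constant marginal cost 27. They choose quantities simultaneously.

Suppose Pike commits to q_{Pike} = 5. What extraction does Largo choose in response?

5.9

Mine Largo's profit: π = q_{Largo}(91 − 5q_{Largo} − q_{Pike}) − 27q_{Largo}.
∂π/∂q_{Largo} = 64 − 10q_{Largo} − q_{Pike} = 0 ⇒ q_{Largo} = 6.4 − 0.1q_{Pike}.
At q_{Pike} = 5: q_{Largo} = 6.4 − 0.1·5 = 5.9.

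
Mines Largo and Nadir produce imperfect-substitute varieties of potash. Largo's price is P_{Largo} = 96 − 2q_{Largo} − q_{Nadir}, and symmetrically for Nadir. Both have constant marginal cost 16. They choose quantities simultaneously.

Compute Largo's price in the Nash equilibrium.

48

Mine Largo's profit: π = q_{Largo}(96 − 2q_{Largo} − q_{Nadir}) − 16q_{Largo}.
∂π/∂q_{Largo} = 80 − 4q_{Largo} − q_{Nadir} = 0 ⇒ q_{Largo} = 20 − 0.25q_{Nadir}.
By symmetry q_{Nadir} = q_{Largo}; substituting into the reaction function, 1.25q_{Largo} = 20 and q_{Largo} = 16.
P_{Largo} = 96 − 2·16 − 16 = 48.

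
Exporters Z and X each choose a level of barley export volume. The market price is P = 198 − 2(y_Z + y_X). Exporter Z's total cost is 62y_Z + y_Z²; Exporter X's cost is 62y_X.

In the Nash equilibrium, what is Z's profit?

Exporter Z's profit: π = y_Z(198 − 2(y_Z + y_X)) − 62y_Z − y_Z².
∂π/∂y_Z = 136 − 6y_Z − 2y_X = 0, so y_Z = 68/3 − (1/3)y_X.
For X: ∂π/∂y_X = 136 − 4y_X − 2y_Z = 0 ⇒ y_X = 34 − 0.5y_Z.
Substituting the second reaction function into the first: y_Z = 68/3 − (1/3)(34 − 0.5y_Z), which gives (5/6)y_Z = 34/3 ⇒ y_Z = 13.6.
Then y_X = 34 − 0.5·13.6 = 27.2.
Price P = 198 − 2·40.8 = 116.4.
Z's profit: (116.4 − 62)·13.6 − (13.6)² = 554.88.

554.88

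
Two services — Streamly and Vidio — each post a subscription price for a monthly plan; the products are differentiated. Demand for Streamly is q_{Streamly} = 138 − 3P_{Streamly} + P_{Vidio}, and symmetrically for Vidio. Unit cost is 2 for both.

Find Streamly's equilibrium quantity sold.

Streamly's profit: π = (P_{Streamly} − 2)(138 − 3P_{Streamly} + P_{Vidio}).
∂π/∂P_{Streamly} = 144 − 6P_{Streamly} + P_{Vidio} = 0 ⇒ P_{Streamly} = 24 + (1/6)P_{Vidio}.
By symmetry P_{Vidio} = P_{Streamly}; substituting into the reaction function, (5/6)P_{Streamly} = 24 and P_{Streamly} = 28.8.
q_{Streamly} = 138 − 3·28.8 + 28.8 = 80.4.

80.4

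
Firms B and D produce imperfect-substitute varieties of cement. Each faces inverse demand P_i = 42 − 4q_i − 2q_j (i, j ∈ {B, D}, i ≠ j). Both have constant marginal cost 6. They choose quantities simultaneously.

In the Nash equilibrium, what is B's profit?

51.84

Firm B's profit: π = q_B(42 − 4q_B − 2q_D) − 6q_B.
∂π/∂q_B = 36 − 8q_B − 2q_D = 0 ⇒ q_B = 4.5 − 0.25q_D.
The game is symmetric, so in equilibrium q_D = q_B: the reaction function gives 1.25q_B = 4.5, hence q_B = 3.6.
P_B = 42 − 4·3.6 − 2·3.6 = 20.4.
Profit = (20.4 − 6)·3.6 = 51.84.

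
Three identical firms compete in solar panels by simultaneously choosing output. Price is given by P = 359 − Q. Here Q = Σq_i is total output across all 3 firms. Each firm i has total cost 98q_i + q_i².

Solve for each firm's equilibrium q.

A representative firm's profit is π_i = q_i(359 − Q) − 98q_i − q_i², with Q = q_i + Σ_{j≠i} q_j.
First-order condition: 261 − 4q_i − Σ_{j≠i} q_j = 0.
Imposing symmetry (q_j = q for all j) turns Σ_{j≠i} q_j into 2q, so 261 = 6q and q = 43.5.

43.5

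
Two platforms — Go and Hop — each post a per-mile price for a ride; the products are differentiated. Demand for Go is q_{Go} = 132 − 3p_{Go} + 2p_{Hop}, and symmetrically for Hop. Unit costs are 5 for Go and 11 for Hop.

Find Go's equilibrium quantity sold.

98.625

Go's profit: π = (p_{Go} − 5)(132 − 3p_{Go} + 2p_{Hop}).
∂π/∂p_{Go} = 147 − 6p_{Go} + 2p_{Hop} = 0 ⇒ p_{Go} = 24.5 + (1/3)p_{Hop}.
Similarly p_{Hop} = 27.5 + (1/3)p_{Go}.
Substituting the second reaction function into the first: p_{Go} = 24.5 + (1/3)(27.5 + (1/3)p_{Go}), which gives (8/9)p_{Go} = 101/3 ⇒ p_{Go} = 37.875.
Then p_{Hop} = 27.5 + (1/3)·37.875 = 40.125.
q_{Go} = 132 − 3·37.875 + 2·40.125 = 98.625.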